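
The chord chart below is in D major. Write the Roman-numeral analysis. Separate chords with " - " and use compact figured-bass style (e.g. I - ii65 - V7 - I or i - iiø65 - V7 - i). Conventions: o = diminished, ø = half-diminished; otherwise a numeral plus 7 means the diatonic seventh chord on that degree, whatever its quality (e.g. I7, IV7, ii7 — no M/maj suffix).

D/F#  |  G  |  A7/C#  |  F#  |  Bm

I6 - IV - V65 - V/vi - vi

D/F#: root D is the tonic; major triad there is I6.
G: major triad on G = scale degree 4 → IV.
A7/C#: root A is the dominant; dominant seventh chord there is V65.
F#: a major triad on F#, the applied dominant of vi → V/vi.
Bm: root B is the submediant; minor triad there is vi.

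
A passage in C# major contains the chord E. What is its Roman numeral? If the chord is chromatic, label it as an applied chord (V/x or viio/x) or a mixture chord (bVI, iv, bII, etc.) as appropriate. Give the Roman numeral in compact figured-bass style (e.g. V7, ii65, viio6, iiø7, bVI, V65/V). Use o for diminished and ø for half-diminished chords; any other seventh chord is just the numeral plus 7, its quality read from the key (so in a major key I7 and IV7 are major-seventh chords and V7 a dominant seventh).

The pitches E-G#-B form a major triad rooted on E.
E is the lowered third degree of C# major (diatonic 3 would be E#). This is a major triad on the lowered third degree, borrowed from the parallel minor.

bIII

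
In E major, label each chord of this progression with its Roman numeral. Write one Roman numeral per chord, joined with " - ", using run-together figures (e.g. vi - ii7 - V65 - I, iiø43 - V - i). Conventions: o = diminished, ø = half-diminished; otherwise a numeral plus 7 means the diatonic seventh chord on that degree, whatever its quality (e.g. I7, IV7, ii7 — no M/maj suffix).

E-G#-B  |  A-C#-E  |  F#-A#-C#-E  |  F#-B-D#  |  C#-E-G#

I - IV - V7/V - V64 - vi

E-G#-B has root E, degree 1 in E major, so I.
A-C#-E has root A, degree 4 in E major, so IV.
F#-A#-C#-E: a dominant seventh chord on F#, the applied dominant of V → V7/V.
F#-B-D#: major triad on B = scale degree 5 → V64.
C#-E-G# has root C#, degree 6 in E major, so vi.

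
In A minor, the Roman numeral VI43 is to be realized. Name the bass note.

VI in A minor has root F; the chord is F-A-C-E.
The figure 43 means second inversion — the fifth is in the bass.

C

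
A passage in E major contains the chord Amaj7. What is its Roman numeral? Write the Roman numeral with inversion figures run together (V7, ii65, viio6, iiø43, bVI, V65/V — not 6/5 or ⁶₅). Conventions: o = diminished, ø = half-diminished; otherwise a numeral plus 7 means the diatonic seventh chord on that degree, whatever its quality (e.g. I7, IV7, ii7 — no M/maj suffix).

The pitches A-C#-E-G# form a major seventh chord rooted on A.
In E major, A is the subdominant; the diatonic major seventh chord there is IV7.

IV7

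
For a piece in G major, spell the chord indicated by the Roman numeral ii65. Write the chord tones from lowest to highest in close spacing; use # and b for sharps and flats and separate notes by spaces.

C E G A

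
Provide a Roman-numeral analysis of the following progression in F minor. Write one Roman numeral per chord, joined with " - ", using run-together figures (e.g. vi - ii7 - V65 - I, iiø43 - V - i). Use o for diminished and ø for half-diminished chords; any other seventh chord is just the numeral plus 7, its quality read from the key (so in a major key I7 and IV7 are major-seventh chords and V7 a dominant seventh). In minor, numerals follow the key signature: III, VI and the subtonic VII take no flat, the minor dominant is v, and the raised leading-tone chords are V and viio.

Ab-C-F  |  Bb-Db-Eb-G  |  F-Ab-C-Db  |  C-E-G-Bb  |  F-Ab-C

Ab-C-F: minor triad on F = scale degree 1 → i6.
Bb-Db-Eb-G: dominant seventh chord on Eb = scale degree 7 → VII43.
F-Ab-C-Db: root Db is the submediant; major seventh chord there is VI65.
C-E-G-Bb: dominant seventh chord on C = scale degree 5 → V7.
F-Ab-C: minor triad on F = scale degree 1 → i.

i6 - VII43 - VI65 - V7 - i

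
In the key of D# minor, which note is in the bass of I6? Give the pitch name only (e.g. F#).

F##

I in D# minor has root D#; the chord is D#-F##-A#.
The figure 6 means first inversion — the third is in the bass.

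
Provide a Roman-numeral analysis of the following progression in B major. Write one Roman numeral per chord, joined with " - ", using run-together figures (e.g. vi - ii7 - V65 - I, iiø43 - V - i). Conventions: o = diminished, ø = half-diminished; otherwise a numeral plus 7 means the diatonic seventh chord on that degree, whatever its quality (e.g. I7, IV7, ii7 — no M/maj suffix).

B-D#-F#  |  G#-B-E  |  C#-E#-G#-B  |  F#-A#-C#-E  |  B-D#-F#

I - IV6 - V7/V - V7 - I

B-D#-F#: major triad on B = scale degree 1 → I.
G#-B-E: major triad on E = scale degree 4 → IV6.
C#-E#-G#-B: a dominant seventh chord on C#, the applied dominant of V → V7/V.
F#-A#-C#-E has root F#, degree 5 in B major, so V7.
B-D#-F#: major triad on B = scale degree 1 → I.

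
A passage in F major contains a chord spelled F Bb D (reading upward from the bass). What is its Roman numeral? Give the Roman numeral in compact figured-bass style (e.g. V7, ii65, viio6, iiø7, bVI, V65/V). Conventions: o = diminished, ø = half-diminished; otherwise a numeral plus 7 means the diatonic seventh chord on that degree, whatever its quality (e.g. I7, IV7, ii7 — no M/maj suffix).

IV64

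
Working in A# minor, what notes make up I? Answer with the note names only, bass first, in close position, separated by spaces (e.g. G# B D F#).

A# C## E#

Scale degree 1 in A# minor is A#; here the chord built on it is altered to a major triad. I is the major tonic (Picardy third), borrowed from the parallel major.
So the chord is A#-C##-E#.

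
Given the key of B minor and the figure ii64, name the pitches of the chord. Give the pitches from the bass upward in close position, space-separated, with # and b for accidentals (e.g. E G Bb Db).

G# C# E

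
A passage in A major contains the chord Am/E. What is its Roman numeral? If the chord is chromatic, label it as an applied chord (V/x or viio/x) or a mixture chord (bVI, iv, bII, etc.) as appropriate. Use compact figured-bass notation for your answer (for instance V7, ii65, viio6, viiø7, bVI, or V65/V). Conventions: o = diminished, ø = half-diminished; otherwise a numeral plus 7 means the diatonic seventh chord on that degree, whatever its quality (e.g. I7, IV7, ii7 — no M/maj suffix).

The pitches A-C-E form a minor triad rooted on A.
A is the first degree of A major. This is the minor tonic, borrowed from the parallel minor.
With E in the bass the chord is in second inversion, so the figured bass is 64.

i64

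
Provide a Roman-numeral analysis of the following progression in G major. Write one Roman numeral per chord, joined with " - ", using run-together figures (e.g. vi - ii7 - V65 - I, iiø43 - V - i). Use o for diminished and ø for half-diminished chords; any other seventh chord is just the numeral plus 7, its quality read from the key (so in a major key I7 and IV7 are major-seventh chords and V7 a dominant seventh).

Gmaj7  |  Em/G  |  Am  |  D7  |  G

I7 - vi6 - ii - V7 - I

Gmaj7 has root G, degree 1 in G major, so I7.
Em/G: root E is the submediant; minor triad there is vi6.
Am has root A, degree 2 in G major, so ii.
D7: root D is the dominant; dominant seventh chord there is V7.
G has root G, degree 1 in G major, so I.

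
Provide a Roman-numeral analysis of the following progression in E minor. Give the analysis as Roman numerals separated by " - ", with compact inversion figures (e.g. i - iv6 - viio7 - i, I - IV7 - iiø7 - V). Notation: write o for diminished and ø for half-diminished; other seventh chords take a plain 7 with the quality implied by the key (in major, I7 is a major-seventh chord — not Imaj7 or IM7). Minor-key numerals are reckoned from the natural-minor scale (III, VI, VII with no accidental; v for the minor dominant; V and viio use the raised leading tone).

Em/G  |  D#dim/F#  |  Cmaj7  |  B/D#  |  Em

Em/G: root E is the tonic; minor triad there is i6.
D#dim/F# has root D#, degree 7 in E minor, so viio6.
Cmaj7: major seventh chord on C = scale degree 6 → VI7.
B/D#: root B is the dominant; major triad there is V6.
Em has root E, degree 1 in E minor, so i.

i6 - viio6 - VI7 - V6 - i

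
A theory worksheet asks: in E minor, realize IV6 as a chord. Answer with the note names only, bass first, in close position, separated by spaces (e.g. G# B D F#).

IV6 is the major subdominant, borrowed from the parallel major. In E minor that root is A.
So the chord is A-C#-E.
With the 6 figure the chord is in first inversion; from the bass C# upward in close position it reads C#-E-A.

C# E A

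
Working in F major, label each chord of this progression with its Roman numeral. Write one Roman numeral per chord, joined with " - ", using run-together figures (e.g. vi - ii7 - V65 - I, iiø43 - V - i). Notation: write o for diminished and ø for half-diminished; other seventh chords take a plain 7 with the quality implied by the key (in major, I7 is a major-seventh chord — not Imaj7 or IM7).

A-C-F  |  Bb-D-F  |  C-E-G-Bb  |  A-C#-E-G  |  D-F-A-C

I6 - IV - V7 - V7/vi - vi7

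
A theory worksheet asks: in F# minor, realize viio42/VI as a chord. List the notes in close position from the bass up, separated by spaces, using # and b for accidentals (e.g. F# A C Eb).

viio42/VI is a secondary leading-tone chord. The target VI is D in F# minor; the applied chord is rooted a semitone below, on C#.
Building a fully diminished seventh chord on C# gives C#-E-G-Bb.
The figured bass 42 indicates third inversion, placing the seventh (Bb) in the bass: Bb-C#-E-G.

Bb C# E G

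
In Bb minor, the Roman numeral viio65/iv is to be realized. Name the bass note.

F

The applied chord viio65/iv is rooted on D: D-F-Ab-Cb.
The figure 65 means first inversion — the third is in the bass.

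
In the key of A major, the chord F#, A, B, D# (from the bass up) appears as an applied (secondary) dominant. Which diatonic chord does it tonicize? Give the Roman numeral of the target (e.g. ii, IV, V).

The chord is a dominant seventh chord on B.
A dominant resolves down a perfect fifth: B → E. In A major, E is scale degree 5, i.e. V.

V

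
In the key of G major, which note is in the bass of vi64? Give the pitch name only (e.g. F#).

B

vi in G major has root E; the chord is E-G-B.
The figure 64 means second inversion — the fifth is in the bass.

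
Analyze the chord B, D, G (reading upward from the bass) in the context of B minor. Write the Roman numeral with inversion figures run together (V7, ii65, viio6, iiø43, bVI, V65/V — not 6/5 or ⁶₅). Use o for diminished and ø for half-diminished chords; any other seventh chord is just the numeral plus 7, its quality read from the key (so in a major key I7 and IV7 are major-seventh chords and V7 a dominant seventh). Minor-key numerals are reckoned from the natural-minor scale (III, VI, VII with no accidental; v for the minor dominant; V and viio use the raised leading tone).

VI6

Stacked in thirds the chord is G-B-D: a major triad on G.
G is scale degree 6 in B minor, and a major triad on that degree is written VI.
With B in the bass the chord is in first inversion, so the figured bass is 6.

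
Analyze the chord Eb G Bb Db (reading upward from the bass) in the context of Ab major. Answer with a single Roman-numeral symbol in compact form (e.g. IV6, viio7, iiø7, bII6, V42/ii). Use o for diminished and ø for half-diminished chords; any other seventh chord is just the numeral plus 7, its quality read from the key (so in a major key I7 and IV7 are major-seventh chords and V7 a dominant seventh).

V7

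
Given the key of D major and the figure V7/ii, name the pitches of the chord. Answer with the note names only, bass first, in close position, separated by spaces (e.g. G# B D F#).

B D# F# A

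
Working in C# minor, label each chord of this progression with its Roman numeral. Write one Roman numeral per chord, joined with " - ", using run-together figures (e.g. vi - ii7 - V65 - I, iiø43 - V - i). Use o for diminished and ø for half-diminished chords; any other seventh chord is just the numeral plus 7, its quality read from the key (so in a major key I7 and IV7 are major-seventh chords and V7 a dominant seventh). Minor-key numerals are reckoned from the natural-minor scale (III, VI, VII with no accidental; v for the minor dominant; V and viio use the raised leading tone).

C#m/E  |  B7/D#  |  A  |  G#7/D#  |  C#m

C#m/E: root C# is the tonic; minor triad there is i6.
B7/D# has root B, degree 7 in C# minor, so VII65.
A has root A, degree 6 in C# minor, so VI.
G#7/D# has root G#, degree 5 in C# minor, so V43.
C#m: minor triad on C# = scale degree 1 → i.

i6 - VII65 - VI - V43 - i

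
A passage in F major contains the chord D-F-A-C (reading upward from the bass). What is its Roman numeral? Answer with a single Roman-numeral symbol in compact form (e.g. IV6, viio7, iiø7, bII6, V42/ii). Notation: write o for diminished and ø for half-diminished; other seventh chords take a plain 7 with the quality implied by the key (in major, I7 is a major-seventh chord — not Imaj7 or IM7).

vi7

Stacked in thirds the chord is D-F-A-C: a minor seventh chord on D.
In F major, D is the submediant; the diatonic minor seventh chord there is vi7.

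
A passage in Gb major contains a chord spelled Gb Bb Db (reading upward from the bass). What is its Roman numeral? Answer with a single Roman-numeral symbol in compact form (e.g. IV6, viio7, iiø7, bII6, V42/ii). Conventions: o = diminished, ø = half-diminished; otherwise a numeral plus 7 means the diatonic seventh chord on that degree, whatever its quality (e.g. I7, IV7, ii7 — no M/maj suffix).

I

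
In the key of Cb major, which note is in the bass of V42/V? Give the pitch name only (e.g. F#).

The applied chord V42/V is rooted on Db: Db-F-Ab-Cb.
The figure 42 means third inversion — the seventh is in the bass.

Cb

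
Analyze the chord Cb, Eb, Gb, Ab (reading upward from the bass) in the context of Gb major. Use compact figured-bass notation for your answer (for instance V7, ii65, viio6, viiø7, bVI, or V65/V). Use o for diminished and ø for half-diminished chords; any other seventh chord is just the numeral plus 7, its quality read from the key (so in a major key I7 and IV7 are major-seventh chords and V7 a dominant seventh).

The pitches Ab-Cb-Eb-Gb form a minor seventh chord rooted on Ab.
In Gb major, Ab is the supertonic; the diatonic minor seventh chord there is ii7.
With Cb in the bass the chord is in first inversion, so the figured bass is 65.

ii65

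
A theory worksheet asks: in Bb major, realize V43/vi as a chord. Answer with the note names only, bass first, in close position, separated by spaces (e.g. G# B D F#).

A C D F#

The slash means an applied dominant: we want the dominant of vi. In Bb major, vi is G minor, and its dominant is built on D.
Building a dominant seventh chord on D gives D-F#-A-C.
With the 43 figure the chord is in second inversion; from the bass A upward in close position it reads A-C-D-F#.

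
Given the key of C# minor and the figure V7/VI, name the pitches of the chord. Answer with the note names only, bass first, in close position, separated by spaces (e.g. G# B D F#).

E G# B D

The slash means an applied dominant: we want the dominant of VI. In C# minor, VI is A major, and its dominant is built on E.
Building a dominant seventh chord on E gives E-G#-B-D.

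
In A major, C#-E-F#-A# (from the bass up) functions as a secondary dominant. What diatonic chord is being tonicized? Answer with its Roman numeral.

ii

The chord is a dominant seventh chord on F#.
A dominant resolves down a perfect fifth: F# → B. In A major, B is scale degree 2, i.e. ii.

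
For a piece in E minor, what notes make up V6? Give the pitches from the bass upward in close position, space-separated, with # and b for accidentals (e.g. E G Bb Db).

D# F# B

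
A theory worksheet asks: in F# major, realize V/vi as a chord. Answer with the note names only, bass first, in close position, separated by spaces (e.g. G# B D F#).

A# C## E#

The slash means an applied dominant: we want the dominant of vi. In F# major, vi is D# minor, and its dominant is built on A#.
Building a major triad on A# gives A#-C##-E#.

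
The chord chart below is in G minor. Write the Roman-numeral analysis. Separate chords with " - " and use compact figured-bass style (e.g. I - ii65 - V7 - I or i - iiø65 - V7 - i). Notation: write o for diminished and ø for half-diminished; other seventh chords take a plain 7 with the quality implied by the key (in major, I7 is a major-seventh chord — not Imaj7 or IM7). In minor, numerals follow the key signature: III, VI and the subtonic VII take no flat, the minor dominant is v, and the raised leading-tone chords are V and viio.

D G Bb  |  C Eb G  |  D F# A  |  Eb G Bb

i64 - iv - V - VI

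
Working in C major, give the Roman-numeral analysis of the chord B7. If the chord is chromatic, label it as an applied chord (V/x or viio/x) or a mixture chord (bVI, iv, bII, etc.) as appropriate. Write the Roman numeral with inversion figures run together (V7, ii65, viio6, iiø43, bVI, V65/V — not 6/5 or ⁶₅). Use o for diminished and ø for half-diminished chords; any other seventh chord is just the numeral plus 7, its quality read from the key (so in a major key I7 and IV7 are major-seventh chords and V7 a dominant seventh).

V7/iii

Stacked in thirds the chord is B-D#-F#-A: a dominant seventh chord on B.
B is not a diatonic chord root with this quality in C major, but it lies a perfect fifth above E (iii), so the chord functions as an applied dominant of iii.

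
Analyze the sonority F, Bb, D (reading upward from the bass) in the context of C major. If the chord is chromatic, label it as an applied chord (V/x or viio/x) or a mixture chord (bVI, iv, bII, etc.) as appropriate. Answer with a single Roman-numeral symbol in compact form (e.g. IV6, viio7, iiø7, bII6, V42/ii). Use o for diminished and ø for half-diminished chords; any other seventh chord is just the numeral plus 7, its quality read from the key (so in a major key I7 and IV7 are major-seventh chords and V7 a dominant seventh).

The pitches Bb-D-F form a major triad rooted on Bb.
Bb is the lowered seventh degree of C major (diatonic 7 would be B). This is a major triad on the lowered seventh degree (the subtonic), borrowed from the parallel minor.
With F in the bass the chord is in second inversion, so the figured bass is 64.

bVII64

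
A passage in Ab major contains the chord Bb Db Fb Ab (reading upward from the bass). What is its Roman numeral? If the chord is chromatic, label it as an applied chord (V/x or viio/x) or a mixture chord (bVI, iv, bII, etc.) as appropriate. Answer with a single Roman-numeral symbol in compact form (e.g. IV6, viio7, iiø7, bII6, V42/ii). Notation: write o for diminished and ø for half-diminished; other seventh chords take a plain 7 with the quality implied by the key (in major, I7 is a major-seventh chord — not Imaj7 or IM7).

iiø7

Stacked in thirds the chord is Bb-Db-Fb-Ab: a half-diminished seventh chord on Bb.
Bb is the second degree of Ab major. This is the half-diminished supertonic seventh, borrowed from the parallel minor.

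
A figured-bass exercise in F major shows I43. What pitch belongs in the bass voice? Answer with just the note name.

C

I in F major has root F; the chord is F-A-C-E.
The figure 43 means second inversion — the fifth is in the bass.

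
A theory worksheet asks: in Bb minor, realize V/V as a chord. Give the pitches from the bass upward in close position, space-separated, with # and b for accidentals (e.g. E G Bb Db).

C E G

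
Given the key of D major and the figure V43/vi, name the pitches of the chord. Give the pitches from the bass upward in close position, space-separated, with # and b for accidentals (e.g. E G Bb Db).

V43/vi is a secondary dominant — the dominant seventh of vi. vi in D major is B, so the applied chord's root is F#, a perfect fifth above.
Building a dominant seventh chord on F# gives F#-A#-C#-E.
With the 43 figure the chord is in second inversion; from the bass C# upward in close position it reads C#-E-F#-A#.

C# E F# A#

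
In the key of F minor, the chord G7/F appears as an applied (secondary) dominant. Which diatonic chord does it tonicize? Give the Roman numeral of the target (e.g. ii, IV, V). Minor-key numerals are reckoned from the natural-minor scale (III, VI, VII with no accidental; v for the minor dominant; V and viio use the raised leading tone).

V

The chord is a dominant seventh chord on G.
A dominant resolves down a perfect fifth: G → C. In F minor, C is scale degree 5, i.e. V.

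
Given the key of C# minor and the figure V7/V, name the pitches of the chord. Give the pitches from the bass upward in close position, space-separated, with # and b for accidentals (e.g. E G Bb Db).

D# F## A# C#

The slash means an applied dominant: we want the dominant of V. In C# minor, V is G# major, and its dominant is built on D#.
Building a dominant seventh chord on D# gives D#-F##-A#-C#.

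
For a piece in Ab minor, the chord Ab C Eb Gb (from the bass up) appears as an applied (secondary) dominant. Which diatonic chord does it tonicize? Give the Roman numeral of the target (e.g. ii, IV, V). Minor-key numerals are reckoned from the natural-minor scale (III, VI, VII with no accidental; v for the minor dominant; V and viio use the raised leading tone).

iv

The chord is a dominant seventh chord on Ab.
A dominant resolves down a perfect fifth: Ab → Db. In Ab minor, Db is scale degree 4, i.e. iv.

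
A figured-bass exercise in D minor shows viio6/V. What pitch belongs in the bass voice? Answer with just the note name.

The applied chord viio6/V is rooted on G#: G#-B-D.
The figure 6 means first inversion — the third is in the bass.

B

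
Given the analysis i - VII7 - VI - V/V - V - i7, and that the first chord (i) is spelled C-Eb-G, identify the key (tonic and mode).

The chord Cm is a minor triad rooted on C; its label is i.
If C is scale degree 1 and the mode makes that degree carry a minor triad, the tonic is C and the mode is minor.

C minor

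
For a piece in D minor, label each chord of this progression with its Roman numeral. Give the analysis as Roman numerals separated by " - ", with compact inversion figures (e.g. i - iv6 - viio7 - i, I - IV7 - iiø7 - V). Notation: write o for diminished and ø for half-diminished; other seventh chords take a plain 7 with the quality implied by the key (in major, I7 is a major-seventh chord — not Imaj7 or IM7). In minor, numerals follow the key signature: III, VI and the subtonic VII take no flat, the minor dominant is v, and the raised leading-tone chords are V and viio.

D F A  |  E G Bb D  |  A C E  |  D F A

D-F-A has root D, degree 1 in D minor, so i.
E-G-Bb-D has root E, degree 2 in D minor, so iiø7.
A-C-E: minor triad on A = scale degree 5 → v.
D-F-A has root D, degree 1 in D minor, so i.

i - iiø7 - v - i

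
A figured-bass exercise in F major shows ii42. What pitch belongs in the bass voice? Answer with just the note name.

F

ii in F major has root G; the chord is G-Bb-D-F.
The figure 42 means third inversion — the seventh is in the bass.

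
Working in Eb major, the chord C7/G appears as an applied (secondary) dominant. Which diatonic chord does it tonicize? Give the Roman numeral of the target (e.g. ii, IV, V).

The chord is a dominant seventh chord on C.
A dominant resolves down a perfect fifth: C → F. In Eb major, F is scale degree 2, i.e. ii.

ii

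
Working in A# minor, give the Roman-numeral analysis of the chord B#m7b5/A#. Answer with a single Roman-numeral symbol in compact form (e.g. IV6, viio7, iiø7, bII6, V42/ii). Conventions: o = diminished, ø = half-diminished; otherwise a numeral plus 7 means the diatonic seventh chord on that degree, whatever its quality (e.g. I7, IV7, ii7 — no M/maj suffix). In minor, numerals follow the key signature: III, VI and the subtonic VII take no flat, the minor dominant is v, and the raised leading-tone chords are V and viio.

iiø42

The pitches B#-D#-F#-A# form a half-diminished seventh chord rooted on B#.
In A# minor, B# is the supertonic; the diatonic half-diminished seventh chord there is iiø7.
With A# in the bass the chord is in third inversion, so the figured bass is 42.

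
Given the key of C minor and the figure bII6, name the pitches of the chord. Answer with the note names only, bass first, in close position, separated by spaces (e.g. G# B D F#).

Scale degree 2 in C minor is D; lowering it a half step gives Db. bII6 is the Neapolitan sixth — a major triad on the lowered second degree, here in its customary first inversion.
So the chord is Db-F-Ab, a major triad.
The figured bass 6 indicates first inversion, placing the third (F) in the bass: F-Ab-Db.

F Ab Db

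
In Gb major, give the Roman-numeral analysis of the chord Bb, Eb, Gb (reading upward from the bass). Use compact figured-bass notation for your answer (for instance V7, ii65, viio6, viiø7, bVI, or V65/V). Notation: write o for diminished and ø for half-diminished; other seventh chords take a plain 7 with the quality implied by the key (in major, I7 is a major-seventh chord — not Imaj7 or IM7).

vi64

The pitches Eb-Gb-Bb form a minor triad rooted on Eb.
In Gb major, Eb is the submediant; the diatonic minor triad there is vi.
With Bb in the bass the chord is in second inversion, so the figured bass is 64.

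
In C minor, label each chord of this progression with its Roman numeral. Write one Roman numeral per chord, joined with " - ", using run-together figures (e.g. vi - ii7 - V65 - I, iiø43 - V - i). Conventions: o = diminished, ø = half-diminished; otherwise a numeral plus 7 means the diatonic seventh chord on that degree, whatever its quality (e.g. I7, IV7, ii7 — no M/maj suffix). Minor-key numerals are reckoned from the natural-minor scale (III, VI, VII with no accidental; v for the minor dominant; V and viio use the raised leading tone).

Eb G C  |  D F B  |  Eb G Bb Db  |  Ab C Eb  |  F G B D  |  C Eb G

Eb-G-C: root C is the tonic; minor triad there is i6.
D-F-B: root B is the leading tone; diminished triad there is viio6.
Eb-G-Bb-Db: chromatic; Eb is V of VI, so V7/VI.
Ab-C-Eb: root Ab is the submediant; major triad there is VI.
F-G-B-D: root G is the dominant; dominant seventh chord there is V42.
C-Eb-G: minor triad on C = scale degree 1 → i.

i6 - viio6 - V7/VI - VI - V42 - i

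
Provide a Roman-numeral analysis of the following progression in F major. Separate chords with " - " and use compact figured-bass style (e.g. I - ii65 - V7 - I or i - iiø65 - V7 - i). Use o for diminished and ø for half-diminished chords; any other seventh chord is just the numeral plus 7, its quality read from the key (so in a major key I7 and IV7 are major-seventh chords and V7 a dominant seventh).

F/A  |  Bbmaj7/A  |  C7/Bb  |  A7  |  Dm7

I6 - IV42 - V42 - V7/vi - vi7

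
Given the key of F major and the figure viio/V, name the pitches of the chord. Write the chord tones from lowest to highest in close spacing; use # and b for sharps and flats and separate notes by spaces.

viio/V is a secondary leading-tone chord. The target V is C in F major; the applied chord is rooted a semitone below, on B.
Building a diminished triad on B gives B-D-F.

B D F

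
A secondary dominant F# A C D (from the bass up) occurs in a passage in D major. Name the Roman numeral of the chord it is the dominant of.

IV

The chord is a dominant seventh chord on D.
A dominant resolves down a perfect fifth: D → G. In D major, G is scale degree 4, i.e. IV.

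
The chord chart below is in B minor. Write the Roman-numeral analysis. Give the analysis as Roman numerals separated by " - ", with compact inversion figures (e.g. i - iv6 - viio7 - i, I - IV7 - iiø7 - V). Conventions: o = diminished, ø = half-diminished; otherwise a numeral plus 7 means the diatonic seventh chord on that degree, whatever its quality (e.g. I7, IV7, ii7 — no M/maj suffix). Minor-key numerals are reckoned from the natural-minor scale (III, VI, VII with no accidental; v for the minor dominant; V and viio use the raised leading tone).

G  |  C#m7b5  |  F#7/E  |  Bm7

G: major triad on G = scale degree 6 → VI.
C#m7b5: root C# is the supertonic; half-diminished seventh chord there is iiø7.
F#7/E: dominant seventh chord on F# = scale degree 5 → V42.
Bm7: minor seventh chord on B = scale degree 1 → i7.

VI - iiø7 - V42 - i7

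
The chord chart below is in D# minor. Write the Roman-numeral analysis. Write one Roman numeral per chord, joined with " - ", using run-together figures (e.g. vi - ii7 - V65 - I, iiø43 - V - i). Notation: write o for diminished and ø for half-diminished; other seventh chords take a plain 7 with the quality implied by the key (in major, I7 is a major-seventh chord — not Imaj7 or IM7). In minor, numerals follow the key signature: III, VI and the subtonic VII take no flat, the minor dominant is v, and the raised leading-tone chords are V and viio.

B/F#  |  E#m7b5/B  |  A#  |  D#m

VI64 - iiø43 - V - i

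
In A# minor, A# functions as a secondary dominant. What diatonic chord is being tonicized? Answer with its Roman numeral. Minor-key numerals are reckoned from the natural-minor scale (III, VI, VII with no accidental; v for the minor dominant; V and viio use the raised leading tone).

iv

The chord is a major triad on A#.
A dominant resolves down a perfect fifth: A# → D#. In A# minor, D# is scale degree 4, i.e. iv.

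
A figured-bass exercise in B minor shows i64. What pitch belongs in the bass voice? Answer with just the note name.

F#

i in B minor has root B; the chord is B-D-F#.
The figure 64 means second inversion — the fifth is in the bass.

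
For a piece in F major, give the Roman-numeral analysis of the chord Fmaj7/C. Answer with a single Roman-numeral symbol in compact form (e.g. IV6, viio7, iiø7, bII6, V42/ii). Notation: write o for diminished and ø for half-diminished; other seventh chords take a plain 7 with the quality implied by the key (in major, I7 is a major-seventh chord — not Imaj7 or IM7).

I43

Stacked in thirds the chord is F-A-C-E: a major seventh chord on F.
In F major, F is the tonic; the diatonic major seventh chord there is I7.
With C in the bass the chord is in second inversion, so the figured bass is 43.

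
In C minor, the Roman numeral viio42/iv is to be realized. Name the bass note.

Db

The applied chord viio42/iv is rooted on E: E-G-Bb-Db.
The figure 42 means third inversion — the seventh is in the bass.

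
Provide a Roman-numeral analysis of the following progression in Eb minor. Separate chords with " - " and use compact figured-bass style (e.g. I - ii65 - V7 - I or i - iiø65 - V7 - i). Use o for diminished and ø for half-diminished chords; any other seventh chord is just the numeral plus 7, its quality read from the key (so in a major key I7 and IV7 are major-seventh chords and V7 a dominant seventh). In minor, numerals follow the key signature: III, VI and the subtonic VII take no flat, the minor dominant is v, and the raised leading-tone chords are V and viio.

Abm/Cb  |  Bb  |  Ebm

Abm/Cb: root Ab is the subdominant; minor triad there is iv6.
Bb has root Bb, degree 5 in Eb minor, so V.
Ebm has root Eb, degree 1 in Eb minor, so i.

iv6 - V - i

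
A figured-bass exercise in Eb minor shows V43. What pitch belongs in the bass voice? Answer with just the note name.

F

V in Eb minor has root Bb; the chord is Bb-D-F-Ab.
The figure 43 means second inversion — the fifth is in the bass.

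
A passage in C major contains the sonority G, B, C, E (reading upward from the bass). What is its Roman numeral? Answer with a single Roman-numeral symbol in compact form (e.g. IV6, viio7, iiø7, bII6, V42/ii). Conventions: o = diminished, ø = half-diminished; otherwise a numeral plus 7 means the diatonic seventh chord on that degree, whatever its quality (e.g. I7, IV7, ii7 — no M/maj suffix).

I43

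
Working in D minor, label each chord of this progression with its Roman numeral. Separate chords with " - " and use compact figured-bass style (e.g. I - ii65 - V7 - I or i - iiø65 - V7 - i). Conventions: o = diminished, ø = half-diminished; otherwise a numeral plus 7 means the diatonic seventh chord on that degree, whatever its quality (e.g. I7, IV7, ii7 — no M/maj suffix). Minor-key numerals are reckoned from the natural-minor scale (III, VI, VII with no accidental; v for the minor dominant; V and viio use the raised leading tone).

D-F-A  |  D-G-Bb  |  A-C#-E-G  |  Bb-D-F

D-F-A: minor triad on D = scale degree 1 → i.
D-G-Bb has root G, degree 4 in D minor, so iv64.
A-C#-E-G has root A, degree 5 in D minor, so V7.
Bb-D-F: root Bb is the submediant; major triad there is VI.

i - iv64 - V7 - VI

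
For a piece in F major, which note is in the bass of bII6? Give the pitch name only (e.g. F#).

bII in F major has root Gb; the chord is Gb-Bb-Db.
The figure 6 means first inversion — the third is in the bass.

Bb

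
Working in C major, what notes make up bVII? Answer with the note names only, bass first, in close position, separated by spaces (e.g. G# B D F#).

Bb D F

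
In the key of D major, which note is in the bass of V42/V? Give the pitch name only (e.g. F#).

The applied chord V42/V is rooted on E: E-G#-B-D.
The figure 42 means third inversion — the seventh is in the bass.

D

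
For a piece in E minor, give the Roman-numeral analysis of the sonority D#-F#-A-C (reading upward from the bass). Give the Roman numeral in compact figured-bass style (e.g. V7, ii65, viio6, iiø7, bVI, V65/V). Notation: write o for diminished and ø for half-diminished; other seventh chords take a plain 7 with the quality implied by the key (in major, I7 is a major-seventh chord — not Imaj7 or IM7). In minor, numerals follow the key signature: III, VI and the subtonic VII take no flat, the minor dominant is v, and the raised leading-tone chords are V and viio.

viio7

The pitches D#-F#-A-C form a fully diminished seventh chord rooted on D#.
D# is scale degree 7 in E minor, and a fully diminished seventh chord on that degree is written viio7.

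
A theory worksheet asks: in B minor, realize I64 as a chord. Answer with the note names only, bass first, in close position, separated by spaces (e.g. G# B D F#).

Scale degree 1 in B minor is B; here the chord built on it is altered to a major triad. I64 is the major tonic (Picardy third), borrowed from the parallel major.
So the chord is B-D#-F#, a major triad.
The figured bass 64 indicates second inversion, placing the fifth (F#) in the bass: F#-B-D#.

F# B D#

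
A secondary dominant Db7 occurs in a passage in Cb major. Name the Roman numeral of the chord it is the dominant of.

V

The chord is a dominant seventh chord on Db.
A dominant resolves down a perfect fifth: Db → Gb. In Cb major, Gb is scale degree 5, i.e. V.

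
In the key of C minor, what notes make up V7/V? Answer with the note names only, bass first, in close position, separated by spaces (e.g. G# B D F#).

D F# A C

V7/V is a secondary dominant — the dominant seventh of V. V in C minor is G, so the applied chord's root is D, a perfect fifth above.
Building a dominant seventh chord on D gives D-F#-A-C.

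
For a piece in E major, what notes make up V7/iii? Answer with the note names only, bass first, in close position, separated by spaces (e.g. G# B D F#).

D# F## A# C#

V7/iii is a secondary dominant — the dominant seventh of iii. iii in E major is G#, so the applied chord's root is D#, a perfect fifth above.
Building a dominant seventh chord on D# gives D#-F##-A#-C#.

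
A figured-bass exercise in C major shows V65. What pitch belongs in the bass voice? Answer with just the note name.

V in C major has root G; the chord is G-B-D-F.
The figure 65 means first inversion — the third is in the bass.

B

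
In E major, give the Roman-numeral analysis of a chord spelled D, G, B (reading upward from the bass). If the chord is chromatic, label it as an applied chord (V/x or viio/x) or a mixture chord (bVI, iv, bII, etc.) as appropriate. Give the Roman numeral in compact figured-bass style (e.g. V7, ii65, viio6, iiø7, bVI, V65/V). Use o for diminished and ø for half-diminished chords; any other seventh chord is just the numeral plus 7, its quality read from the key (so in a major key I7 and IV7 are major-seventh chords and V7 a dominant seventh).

bIII64

Stacked in thirds the chord is G-B-D: a major triad on G.
G is the lowered third degree of E major (diatonic 3 would be G#). This is a major triad on the lowered third degree, borrowed from the parallel minor.
With D in the bass the chord is in second inversion, so the figured bass is 64.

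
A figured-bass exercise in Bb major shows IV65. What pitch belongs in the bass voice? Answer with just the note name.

G

IV in Bb major has root Eb; the chord is Eb-G-Bb-D.
The figure 65 means first inversion — the third is in the bass.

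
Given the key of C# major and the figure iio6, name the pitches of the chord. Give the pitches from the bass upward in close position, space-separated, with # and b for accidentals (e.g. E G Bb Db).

F# A D#

iio6 is the diminished supertonic triad, borrowed from the parallel minor. In C# major that root is D#.
So the chord is D#-F#-A.
The figured bass 6 indicates first inversion, placing the third (F#) in the bass: F#-A-D#.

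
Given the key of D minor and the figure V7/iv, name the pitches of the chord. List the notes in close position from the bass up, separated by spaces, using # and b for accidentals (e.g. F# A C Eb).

The slash means an applied dominant: we want the dominant of iv. In D minor, iv is G minor, and its dominant is built on D.
Building a dominant seventh chord on D gives D-F#-A-C.

D F# A C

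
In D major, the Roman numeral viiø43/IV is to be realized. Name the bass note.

The applied chord viiø43/IV is rooted on F#: F#-A-C-E.
The figure 43 means second inversion — the fifth is in the bass.

C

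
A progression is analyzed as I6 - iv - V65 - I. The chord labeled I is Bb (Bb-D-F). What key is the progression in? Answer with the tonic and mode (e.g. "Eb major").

The chord Bb is a major triad rooted on Bb; its label is I.
If Bb is scale degree 1 and the mode makes that degree carry a major triad, the tonic is Bb and the mode is major.

Bb major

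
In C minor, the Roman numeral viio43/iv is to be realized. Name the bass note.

Bb

The applied chord viio43/iv is rooted on E: E-G-Bb-Db.
The figure 43 means second inversion — the fifth is in the bass.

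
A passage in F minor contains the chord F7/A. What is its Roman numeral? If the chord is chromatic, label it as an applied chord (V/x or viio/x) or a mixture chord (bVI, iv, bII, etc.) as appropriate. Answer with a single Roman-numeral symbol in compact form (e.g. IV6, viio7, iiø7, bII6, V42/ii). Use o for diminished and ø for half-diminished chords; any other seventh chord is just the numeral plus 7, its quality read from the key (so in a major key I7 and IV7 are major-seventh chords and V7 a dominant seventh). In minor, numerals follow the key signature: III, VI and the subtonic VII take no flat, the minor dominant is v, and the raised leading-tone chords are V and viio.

The pitches F-A-C-Eb form a dominant seventh chord rooted on F.
F is not a diatonic chord root with this quality in F minor, but it lies a perfect fifth above Bb (iv), so the chord functions as an applied dominant of iv.
With A in the bass the chord is in first inversion, so the figured bass is 65.

V65/iv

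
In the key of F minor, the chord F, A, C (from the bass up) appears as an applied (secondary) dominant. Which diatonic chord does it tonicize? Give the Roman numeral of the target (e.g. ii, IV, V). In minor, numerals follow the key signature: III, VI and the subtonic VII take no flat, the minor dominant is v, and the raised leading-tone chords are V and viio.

iv

The chord is a major triad on F.
A dominant resolves down a perfect fifth: F → Bb. In F minor, Bb is scale degree 4, i.e. iv.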